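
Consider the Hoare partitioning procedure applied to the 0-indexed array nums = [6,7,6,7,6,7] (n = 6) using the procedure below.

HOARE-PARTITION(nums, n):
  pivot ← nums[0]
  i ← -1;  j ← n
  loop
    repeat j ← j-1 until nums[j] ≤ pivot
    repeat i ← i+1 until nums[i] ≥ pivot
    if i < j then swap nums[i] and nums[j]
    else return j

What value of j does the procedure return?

pivot = nums[0] = 6; i = -1, j = 6
j→4 (nums[4]=6≤6), i→0 (nums[0]=6≥6); i<j, swap → [6,7,6,7,6,7]
j→2 (nums[2]=6≤6), i→1 (nums[1]=7≥6); i<j, swap → [6,6,7,7,6,7]
j→1, i→2; i≥j, return j=1. nums = [6,6,7,7,6,7]

1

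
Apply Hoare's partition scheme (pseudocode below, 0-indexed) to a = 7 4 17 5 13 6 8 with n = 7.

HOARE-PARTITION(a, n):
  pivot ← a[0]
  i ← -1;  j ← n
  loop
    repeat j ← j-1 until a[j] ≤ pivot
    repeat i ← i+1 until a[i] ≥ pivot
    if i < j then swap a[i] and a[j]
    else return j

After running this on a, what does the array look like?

pivot=7
j stops at 5 (6), i stops at 0 (7); swap ⇒ 6 4 17 5 13 7 8
j stops at 3 (5), i stops at 2 (17); swap ⇒ 6 4 5 17 13 7 8
j stops at 2, i stops at 3; i≥j ⇒ return 2. a=6 4 5 17 13 7 8

6 4 5 17 13 7 8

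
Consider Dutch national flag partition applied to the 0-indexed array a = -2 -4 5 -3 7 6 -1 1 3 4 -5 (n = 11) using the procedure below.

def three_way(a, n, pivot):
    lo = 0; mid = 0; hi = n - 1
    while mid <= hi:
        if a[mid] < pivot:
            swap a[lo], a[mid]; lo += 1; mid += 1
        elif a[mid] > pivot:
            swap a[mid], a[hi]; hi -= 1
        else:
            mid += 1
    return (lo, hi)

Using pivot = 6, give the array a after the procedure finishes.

lo=0 mid=0 hi=10
-2<6: swap(0,0), lo=1 mid=1 ⇒ -2 -4 5 -3 7 6 -1 1 3 4 -5
-4<6: swap(1,1), lo=2 mid=2 ⇒ -2 -4 5 -3 7 6 -1 1 3 4 -5
5<6: swap(2,2), lo=3 mid=3 ⇒ -2 -4 5 -3 7 6 -1 1 3 4 -5
-3<6: swap(3,3), lo=4 mid=4 ⇒ -2 -4 5 -3 7 6 -1 1 3 4 -5
7>6: swap(4,10), hi=9 ⇒ -2 -4 5 -3 -5 6 -1 1 3 4 7
-5<6: swap(4,4), lo=5 mid=5 ⇒ -2 -4 5 -3 -5 6 -1 1 3 4 7
6=6: mid=6
-1<6: swap(5,6), lo=6 mid=7 ⇒ -2 -4 5 -3 -5 -1 6 1 3 4 7
1<6: swap(6,7), lo=7 mid=8 ⇒ -2 -4 5 -3 -5 -1 1 6 3 4 7
3<6: swap(7,8), lo=8 mid=9 ⇒ -2 -4 5 -3 -5 -1 1 3 6 4 7
4<6: swap(8,9), lo=9 mid=10 ⇒ -2 -4 5 -3 -5 -1 1 3 4 6 7
done. lo=9 hi=9; a=-2 -4 5 -3 -5 -1 1 3 4 6 7

-2 -4 5 -3 -5 -1 1 3 4 6 7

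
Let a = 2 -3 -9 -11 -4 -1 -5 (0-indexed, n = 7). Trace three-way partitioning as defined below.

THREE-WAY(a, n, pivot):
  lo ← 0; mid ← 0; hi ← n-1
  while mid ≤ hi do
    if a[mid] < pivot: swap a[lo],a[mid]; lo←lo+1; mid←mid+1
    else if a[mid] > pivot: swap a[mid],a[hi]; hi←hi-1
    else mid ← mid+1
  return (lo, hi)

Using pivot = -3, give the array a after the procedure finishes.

lo=0 mid=0 hi=6
2>-3: swap(0,6), hi=5 ⇒ -5 -3 -9 -11 -4 -1 2
-5<-3: swap(0,0), lo=1 mid=1 ⇒ -5 -3 -9 -11 -4 -1 2
-3=-3: mid=2
-9<-3: swap(1,2), lo=2 mid=3 ⇒ -5 -9 -3 -11 -4 -1 2
-11<-3: swap(2,3), lo=3 mid=4 ⇒ -5 -9 -11 -3 -4 -1 2
-4<-3: swap(3,4), lo=4 mid=5 ⇒ -5 -9 -11 -4 -3 -1 2
-1>-3: swap(5,5), hi=4 ⇒ -5 -9 -11 -4 -3 -1 2
done. lo=4 hi=4; a=-5 -9 -11 -4 -3 -1 2

-5 -9 -11 -4 -3 -1 2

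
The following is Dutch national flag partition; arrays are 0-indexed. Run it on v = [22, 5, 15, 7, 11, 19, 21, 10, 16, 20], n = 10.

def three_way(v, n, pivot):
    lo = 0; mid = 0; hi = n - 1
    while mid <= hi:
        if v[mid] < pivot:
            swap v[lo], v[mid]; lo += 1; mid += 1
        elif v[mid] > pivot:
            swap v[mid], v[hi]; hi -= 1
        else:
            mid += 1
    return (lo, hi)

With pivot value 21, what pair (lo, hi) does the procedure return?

pivot = 21; lo=0, mid=0, hi=9
v[mid]=22>21: swap v[0],v[9]; hi=8 → [20, 5, 15, 7, 11, 19, 21, 10, 16, 22]
v[mid]=20<21: swap v[0],v[0]; lo=1,mid=1 → [20, 5, 15, 7, 11, 19, 21, 10, 16, 22]
v[mid]=5<21: swap v[1],v[1]; lo=2,mid=2 → [20, 5, 15, 7, 11, 19, 21, 10, 16, 22]
v[mid]=15<21: swap v[2],v[2]; lo=3,mid=3 → [20, 5, 15, 7, 11, 19, 21, 10, 16, 22]
v[mid]=7<21: swap v[3],v[3]; lo=4,mid=4 → [20, 5, 15, 7, 11, 19, 21, 10, 16, 22]
v[mid]=11<21: swap v[4],v[4]; lo=5,mid=5 → [20, 5, 15, 7, 11, 19, 21, 10, 16, 22]
v[mid]=19<21: swap v[5],v[5]; lo=6,mid=6 → [20, 5, 15, 7, 11, 19, 21, 10, 16, 22]
v[mid]=21=21: mid=7
v[mid]=10<21: swap v[6],v[7]; lo=7,mid=8 → [20, 5, 15, 7, 11, 19, 10, 21, 16, 22]
v[mid]=16<21: swap v[7],v[8]; lo=8,mid=9 → [20, 5, 15, 7, 11, 19, 10, 16, 21, 22]
end: lo=8, hi=8; v = [20, 5, 15, 7, 11, 19, 10, 16, 21, 22]

(8, 8)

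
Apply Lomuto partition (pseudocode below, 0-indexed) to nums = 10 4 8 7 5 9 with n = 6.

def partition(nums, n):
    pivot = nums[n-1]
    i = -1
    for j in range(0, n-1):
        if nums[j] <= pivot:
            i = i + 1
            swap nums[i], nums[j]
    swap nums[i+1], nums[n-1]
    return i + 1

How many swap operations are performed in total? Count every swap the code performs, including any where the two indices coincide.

pivot=9, i=-1
j=0: 10>9, skip
j=1: 4≤9, i=0, swap(0,1) ⇒ 4 10 8 7 5 9
j=2: 8≤9, i=1, swap(1,2) ⇒ 4 8 10 7 5 9
j=3: 7≤9, i=2, swap(2,3) ⇒ 4 8 7 10 5 9
j=4: 5≤9, i=3, swap(3,4) ⇒ 4 8 7 5 10 9
swap(4,5) ⇒ 4 8 7 5 9 10; return 4

5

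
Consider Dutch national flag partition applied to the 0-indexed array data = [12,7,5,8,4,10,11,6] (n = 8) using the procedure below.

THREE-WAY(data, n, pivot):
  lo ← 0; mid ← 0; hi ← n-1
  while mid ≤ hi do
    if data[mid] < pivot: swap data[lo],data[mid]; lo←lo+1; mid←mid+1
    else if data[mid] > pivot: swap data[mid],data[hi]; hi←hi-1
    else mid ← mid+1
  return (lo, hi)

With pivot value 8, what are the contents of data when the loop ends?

pivot = 8; lo=0, mid=0, hi=7
data[mid]=12>8: swap data[0],data[7]; hi=6 → [6,7,5,8,4,10,11,12]
data[mid]=6<8: swap data[0],data[0]; lo=1,mid=1 → [6,7,5,8,4,10,11,12]
data[mid]=7<8: swap data[1],data[1]; lo=2,mid=2 → [6,7,5,8,4,10,11,12]
data[mid]=5<8: swap data[2],data[2]; lo=3,mid=3 → [6,7,5,8,4,10,11,12]
data[mid]=8=8: mid=4
data[mid]=4<8: swap data[3],data[4]; lo=4,mid=5 → [6,7,5,4,8,10,11,12]
data[mid]=10>8: swap data[5],data[6]; hi=5 → [6,7,5,4,8,11,10,12]
data[mid]=11>8: swap data[5],data[5]; hi=4 → [6,7,5,4,8,11,10,12]
end: lo=4, hi=4; data = [6,7,5,4,8,11,10,12]

[6,7,5,4,8,11,10,12]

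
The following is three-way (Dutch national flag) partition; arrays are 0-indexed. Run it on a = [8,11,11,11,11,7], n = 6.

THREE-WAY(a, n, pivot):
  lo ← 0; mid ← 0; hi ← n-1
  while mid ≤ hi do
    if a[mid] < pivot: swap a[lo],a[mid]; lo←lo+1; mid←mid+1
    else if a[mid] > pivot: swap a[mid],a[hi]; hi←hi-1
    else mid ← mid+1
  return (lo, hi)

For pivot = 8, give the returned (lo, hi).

(1, 1)

pivot = 8; lo=0, mid=0, hi=5
a[mid]=8=8: mid=1
a[mid]=11>8: swap a[1],a[5]; hi=4 → [8,7,11,11,11,11]
a[mid]=7<8: swap a[0],a[1]; lo=1,mid=2 → [7,8,11,11,11,11]
a[mid]=11>8: swap a[2],a[4]; hi=3 → [7,8,11,11,11,11]
a[mid]=11>8: swap a[2],a[3]; hi=2 → [7,8,11,11,11,11]
a[mid]=11>8: swap a[2],a[2]; hi=1 → [7,8,11,11,11,11]
end: lo=1, hi=1; a = [7,8,11,11,11,11]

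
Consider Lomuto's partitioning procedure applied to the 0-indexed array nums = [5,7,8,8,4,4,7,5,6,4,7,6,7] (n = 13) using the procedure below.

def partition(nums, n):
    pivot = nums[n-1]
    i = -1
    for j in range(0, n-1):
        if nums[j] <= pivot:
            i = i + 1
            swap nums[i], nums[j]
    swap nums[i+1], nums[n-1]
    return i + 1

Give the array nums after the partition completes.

[5,7,4,4,7,5,6,4,7,6,7,8,8]

pivot = nums[12] = 7; i = -1
j=0: nums[0]=5 ≤ 7 → i=0, swap nums[0],nums[0] (no change) → [5,7,8,8,4,4,7,5,6,4,7,6,7]
j=1: nums[1]=7 ≤ 7 → i=1, swap nums[1],nums[1] (no change) → [5,7,8,8,4,4,7,5,6,4,7,6,7]
j=2: nums[2]=8 > 7 → no swap
j=3: nums[3]=8 > 7 → no swap
j=4: nums[4]=4 ≤ 7 → i=2, swap nums[2],nums[4] → [5,7,4,8,8,4,7,5,6,4,7,6,7]
j=5: nums[5]=4 ≤ 7 → i=3, swap nums[3],nums[5] → [5,7,4,4,8,8,7,5,6,4,7,6,7]
j=6: nums[6]=7 ≤ 7 → i=4, swap nums[4],nums[6] → [5,7,4,4,7,8,8,5,6,4,7,6,7]
j=7: nums[7]=5 ≤ 7 → i=5, swap nums[5],nums[7] → [5,7,4,4,7,5,8,8,6,4,7,6,7]
j=8: nums[8]=6 ≤ 7 → i=6, swap nums[6],nums[8] → [5,7,4,4,7,5,6,8,8,4,7,6,7]
j=9: nums[9]=4 ≤ 7 → i=7, swap nums[7],nums[9] → [5,7,4,4,7,5,6,4,8,8,7,6,7]
j=10: nums[10]=7 ≤ 7 → i=8, swap nums[8],nums[10] → [5,7,4,4,7,5,6,4,7,8,8,6,7]
j=11: nums[11]=6 ≤ 7 → i=9, swap nums[9],nums[11] → [5,7,4,4,7,5,6,4,7,6,8,8,7]
final swap nums[10],nums[12] → [5,7,4,4,7,5,6,4,7,6,7,8,8]; return 10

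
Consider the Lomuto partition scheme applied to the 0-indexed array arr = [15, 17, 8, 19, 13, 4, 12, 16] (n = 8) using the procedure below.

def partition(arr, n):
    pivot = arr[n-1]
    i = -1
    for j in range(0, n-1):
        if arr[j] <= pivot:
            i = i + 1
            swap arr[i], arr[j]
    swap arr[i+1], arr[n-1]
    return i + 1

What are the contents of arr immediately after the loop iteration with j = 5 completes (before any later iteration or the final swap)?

pivot=16, i=-1
j=0: 15≤16, i=0, swap(0,0) ⇒ [15, 17, 8, 19, 13, 4, 12, 16]
j=1: 17>16, skip
j=2: 8≤16, i=1, swap(1,2) ⇒ [15, 8, 17, 19, 13, 4, 12, 16]
j=3: 19>16, skip
j=4: 13≤16, i=2, swap(2,4) ⇒ [15, 8, 13, 19, 17, 4, 12, 16]
j=5: 4≤16, i=3, swap(3,5) ⇒ [15, 8, 13, 4, 17, 19, 12, 16]
(after j=5) arr = [15, 8, 13, 4, 17, 19, 12, 16]

[15, 8, 13, 4, 17, 19, 12, 16]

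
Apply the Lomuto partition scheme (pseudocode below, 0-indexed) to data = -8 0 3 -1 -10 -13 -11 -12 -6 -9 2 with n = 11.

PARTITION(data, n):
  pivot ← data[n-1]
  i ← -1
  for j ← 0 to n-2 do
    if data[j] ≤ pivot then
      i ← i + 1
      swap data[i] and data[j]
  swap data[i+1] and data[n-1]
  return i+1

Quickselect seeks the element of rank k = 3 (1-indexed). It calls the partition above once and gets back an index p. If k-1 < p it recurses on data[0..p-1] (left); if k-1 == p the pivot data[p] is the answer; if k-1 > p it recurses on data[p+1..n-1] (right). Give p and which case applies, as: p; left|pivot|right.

pivot = data[10] = 2; i = -1
j=0: data[0]=-8 ≤ 2 → i=0, swap data[0],data[0] (no change) → -8 0 3 -1 -10 -13 -11 -12 -6 -9 2
j=1: data[1]=0 ≤ 2 → i=1, swap data[1],data[1] (no change) → -8 0 3 -1 -10 -13 -11 -12 -6 -9 2
j=2: data[2]=3 > 2 → no swap
j=3: data[3]=-1 ≤ 2 → i=2, swap data[2],data[3] → -8 0 -1 3 -10 -13 -11 -12 -6 -9 2
j=4: data[4]=-10 ≤ 2 → i=3, swap data[3],data[4] → -8 0 -1 -10 3 -13 -11 -12 -6 -9 2
j=5: data[5]=-13 ≤ 2 → i=4, swap data[4],data[5] → -8 0 -1 -10 -13 3 -11 -12 -6 -9 2
j=6: data[6]=-11 ≤ 2 → i=5, swap data[5],data[6] → -8 0 -1 -10 -13 -11 3 -12 -6 -9 2
j=7: data[7]=-12 ≤ 2 → i=6, swap data[6],data[7] → -8 0 -1 -10 -13 -11 -12 3 -6 -9 2
j=8: data[8]=-6 ≤ 2 → i=7, swap data[7],data[8] → -8 0 -1 -10 -13 -11 -12 -6 3 -9 2
j=9: data[9]=-9 ≤ 2 → i=8, swap data[8],data[9] → -8 0 -1 -10 -13 -11 -12 -6 -9 3 2
final swap data[9],data[10] → -8 0 -1 -10 -13 -11 -12 -6 -9 2 3; return 9
p = 9; k-1 = 2 < 9 ⇒ left

9; left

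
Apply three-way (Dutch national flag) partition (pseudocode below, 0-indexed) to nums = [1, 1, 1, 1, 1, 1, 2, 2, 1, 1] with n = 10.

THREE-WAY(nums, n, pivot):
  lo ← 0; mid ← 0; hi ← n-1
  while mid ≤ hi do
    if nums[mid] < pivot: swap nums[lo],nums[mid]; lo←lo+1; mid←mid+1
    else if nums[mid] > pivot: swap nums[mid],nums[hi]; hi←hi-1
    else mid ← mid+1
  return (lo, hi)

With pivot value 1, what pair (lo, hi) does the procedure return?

(0, 7)

pivot = 1; lo=0, mid=0, hi=9
nums[mid]=1=1: mid=1
nums[mid]=1=1: mid=2
nums[mid]=1=1: mid=3
nums[mid]=1=1: mid=4
nums[mid]=1=1: mid=5
nums[mid]=1=1: mid=6
nums[mid]=2>1: swap nums[6],nums[9]; hi=8 → [1, 1, 1, 1, 1, 1, 1, 2, 1, 2]
nums[mid]=1=1: mid=7
nums[mid]=2>1: swap nums[7],nums[8]; hi=7 → [1, 1, 1, 1, 1, 1, 1, 1, 2, 2]
nums[mid]=1=1: mid=8
end: lo=0, hi=7; nums = [1, 1, 1, 1, 1, 1, 1, 1, 2, 2]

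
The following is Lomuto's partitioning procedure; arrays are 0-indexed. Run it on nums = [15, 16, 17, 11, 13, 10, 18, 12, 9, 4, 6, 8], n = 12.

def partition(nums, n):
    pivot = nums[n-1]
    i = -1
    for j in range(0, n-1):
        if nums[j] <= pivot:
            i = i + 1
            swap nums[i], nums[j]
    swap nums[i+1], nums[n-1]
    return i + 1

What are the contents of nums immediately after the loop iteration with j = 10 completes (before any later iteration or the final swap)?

[4, 6, 17, 11, 13, 10, 18, 12, 9, 15, 16, 8]

pivot = nums[11] = 8; i = -1
j=0: nums[0]=15 > 8 → no swap
j=1: nums[1]=16 > 8 → no swap
j=2: nums[2]=17 > 8 → no swap
j=3: nums[3]=11 > 8 → no swap
j=4: nums[4]=13 > 8 → no swap
j=5: nums[5]=10 > 8 → no swap
j=6: nums[6]=18 > 8 → no swap
j=7: nums[7]=12 > 8 → no swap
j=8: nums[8]=9 > 8 → no swap
j=9: nums[9]=4 ≤ 8 → i=0, swap nums[0],nums[9] → [4, 16, 17, 11, 13, 10, 18, 12, 9, 15, 6, 8]
j=10: nums[10]=6 ≤ 8 → i=1, swap nums[1],nums[10] → [4, 6, 17, 11, 13, 10, 18, 12, 9, 15, 16, 8]
(after j=10) nums = [4, 6, 17, 11, 13, 10, 18, 12, 9, 15, 16, 8]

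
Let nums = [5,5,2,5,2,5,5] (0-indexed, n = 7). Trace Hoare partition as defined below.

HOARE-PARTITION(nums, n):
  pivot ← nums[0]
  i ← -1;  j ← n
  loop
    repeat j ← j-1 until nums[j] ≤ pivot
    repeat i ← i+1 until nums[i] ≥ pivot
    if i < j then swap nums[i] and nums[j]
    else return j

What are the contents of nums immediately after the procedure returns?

pivot = nums[0] = 5; i = -1, j = 7
j→6 (nums[6]=5≤5), i→0 (nums[0]=5≥5); i<j, swap → [5,5,2,5,2,5,5]
j→5 (nums[5]=5≤5), i→1 (nums[1]=5≥5); i<j, swap → [5,5,2,5,2,5,5]
j→4 (nums[4]=2≤5), i→3 (nums[3]=5≥5); i<j, swap → [5,5,2,2,5,5,5]
j→3, i→4; i≥j, return j=3. nums = [5,5,2,2,5,5,5]

[5,5,2,2,5,5,5]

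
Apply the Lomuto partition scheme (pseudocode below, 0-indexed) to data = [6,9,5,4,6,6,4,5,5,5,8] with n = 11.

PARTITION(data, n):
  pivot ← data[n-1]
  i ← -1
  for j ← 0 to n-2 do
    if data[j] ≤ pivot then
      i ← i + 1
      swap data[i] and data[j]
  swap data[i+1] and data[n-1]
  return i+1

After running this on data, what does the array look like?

[6,5,4,6,6,4,5,5,5,8,9]

pivot=8, i=-1
j=0: 6≤8, i=0, swap(0,0) ⇒ [6,9,5,4,6,6,4,5,5,5,8]
j=1: 9>8, skip
j=2: 5≤8, i=1, swap(1,2) ⇒ [6,5,9,4,6,6,4,5,5,5,8]
j=3: 4≤8, i=2, swap(2,3) ⇒ [6,5,4,9,6,6,4,5,5,5,8]
j=4: 6≤8, i=3, swap(3,4) ⇒ [6,5,4,6,9,6,4,5,5,5,8]
j=5: 6≤8, i=4, swap(4,5) ⇒ [6,5,4,6,6,9,4,5,5,5,8]
j=6: 4≤8, i=5, swap(5,6) ⇒ [6,5,4,6,6,4,9,5,5,5,8]
j=7: 5≤8, i=6, swap(6,7) ⇒ [6,5,4,6,6,4,5,9,5,5,8]
j=8: 5≤8, i=7, swap(7,8) ⇒ [6,5,4,6,6,4,5,5,9,5,8]
j=9: 5≤8, i=8, swap(8,9) ⇒ [6,5,4,6,6,4,5,5,5,9,8]
swap(9,10) ⇒ [6,5,4,6,6,4,5,5,5,8,9]; return 9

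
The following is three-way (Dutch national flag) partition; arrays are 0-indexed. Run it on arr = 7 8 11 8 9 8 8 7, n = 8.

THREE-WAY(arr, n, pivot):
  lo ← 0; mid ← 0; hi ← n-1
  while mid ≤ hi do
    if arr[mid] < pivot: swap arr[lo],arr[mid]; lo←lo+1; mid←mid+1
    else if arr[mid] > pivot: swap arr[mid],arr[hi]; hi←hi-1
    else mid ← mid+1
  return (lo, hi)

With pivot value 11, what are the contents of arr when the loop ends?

pivot = 11; lo=0, mid=0, hi=7
arr[mid]=7<11: swap arr[0],arr[0]; lo=1,mid=1 → 7 8 11 8 9 8 8 7
arr[mid]=8<11: swap arr[1],arr[1]; lo=2,mid=2 → 7 8 11 8 9 8 8 7
arr[mid]=11=11: mid=3
arr[mid]=8<11: swap arr[2],arr[3]; lo=3,mid=4 → 7 8 8 11 9 8 8 7
arr[mid]=9<11: swap arr[3],arr[4]; lo=4,mid=5 → 7 8 8 9 11 8 8 7
arr[mid]=8<11: swap arr[4],arr[5]; lo=5,mid=6 → 7 8 8 9 8 11 8 7
arr[mid]=8<11: swap arr[5],arr[6]; lo=6,mid=7 → 7 8 8 9 8 8 11 7
arr[mid]=7<11: swap arr[6],arr[7]; lo=7,mid=8 → 7 8 8 9 8 8 7 11
end: lo=7, hi=7; arr = 7 8 8 9 8 8 7 11

7 8 8 9 8 8 7 11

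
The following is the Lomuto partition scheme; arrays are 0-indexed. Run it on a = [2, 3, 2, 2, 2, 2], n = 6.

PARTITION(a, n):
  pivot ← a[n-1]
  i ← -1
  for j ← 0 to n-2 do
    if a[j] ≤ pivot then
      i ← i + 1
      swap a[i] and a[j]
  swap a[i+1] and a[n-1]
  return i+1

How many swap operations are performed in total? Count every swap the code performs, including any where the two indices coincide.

pivot = a[5] = 2; i = -1
j=0: a[0]=2 ≤ 2 → i=0, swap a[0],a[0] (no change) → [2, 3, 2, 2, 2, 2]
j=1: a[1]=3 > 2 → no swap
j=2: a[2]=2 ≤ 2 → i=1, swap a[1],a[2] → [2, 2, 3, 2, 2, 2]
j=3: a[3]=2 ≤ 2 → i=2, swap a[2],a[3] → [2, 2, 2, 3, 2, 2]
j=4: a[4]=2 ≤ 2 → i=3, swap a[3],a[4] → [2, 2, 2, 2, 3, 2]
final swap a[4],a[5] → [2, 2, 2, 2, 2, 3]; return 4

5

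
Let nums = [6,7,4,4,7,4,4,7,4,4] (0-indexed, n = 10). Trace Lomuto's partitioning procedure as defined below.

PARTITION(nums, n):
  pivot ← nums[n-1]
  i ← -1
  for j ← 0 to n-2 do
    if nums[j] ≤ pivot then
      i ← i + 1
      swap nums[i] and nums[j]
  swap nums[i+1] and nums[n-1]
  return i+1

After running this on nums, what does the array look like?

pivot=4, i=-1
j=0: 6>4, skip
j=1: 7>4, skip
j=2: 4≤4, i=0, swap(0,2) ⇒ [4,7,6,4,7,4,4,7,4,4]
j=3: 4≤4, i=1, swap(1,3) ⇒ [4,4,6,7,7,4,4,7,4,4]
j=4: 7>4, skip
j=5: 4≤4, i=2, swap(2,5) ⇒ [4,4,4,7,7,6,4,7,4,4]
j=6: 4≤4, i=3, swap(3,6) ⇒ [4,4,4,4,7,6,7,7,4,4]
j=7: 7>4, skip
j=8: 4≤4, i=4, swap(4,8) ⇒ [4,4,4,4,4,6,7,7,7,4]
swap(5,9) ⇒ [4,4,4,4,4,4,7,7,7,6]; return 5

[4,4,4,4,4,4,7,7,7,6]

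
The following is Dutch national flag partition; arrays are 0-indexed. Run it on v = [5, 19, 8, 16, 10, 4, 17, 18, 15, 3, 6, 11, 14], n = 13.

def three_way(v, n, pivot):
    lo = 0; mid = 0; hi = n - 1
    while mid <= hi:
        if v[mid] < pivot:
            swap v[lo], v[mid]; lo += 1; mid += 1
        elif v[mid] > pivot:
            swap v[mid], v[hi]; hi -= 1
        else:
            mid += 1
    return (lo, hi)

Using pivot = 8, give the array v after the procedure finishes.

lo=0 mid=0 hi=12
5<8: swap(0,0), lo=1 mid=1 ⇒ [5, 19, 8, 16, 10, 4, 17, 18, 15, 3, 6, 11, 14]
19>8: swap(1,12), hi=11 ⇒ [5, 14, 8, 16, 10, 4, 17, 18, 15, 3, 6, 11, 19]
14>8: swap(1,11), hi=10 ⇒ [5, 11, 8, 16, 10, 4, 17, 18, 15, 3, 6, 14, 19]
11>8: swap(1,10), hi=9 ⇒ [5, 6, 8, 16, 10, 4, 17, 18, 15, 3, 11, 14, 19]
6<8: swap(1,1), lo=2 mid=2 ⇒ [5, 6, 8, 16, 10, 4, 17, 18, 15, 3, 11, 14, 19]
8=8: mid=3
16>8: swap(3,9), hi=8 ⇒ [5, 6, 8, 3, 10, 4, 17, 18, 15, 16, 11, 14, 19]
3<8: swap(2,3), lo=3 mid=4 ⇒ [5, 6, 3, 8, 10, 4, 17, 18, 15, 16, 11, 14, 19]
10>8: swap(4,8), hi=7 ⇒ [5, 6, 3, 8, 15, 4, 17, 18, 10, 16, 11, 14, 19]
15>8: swap(4,7), hi=6 ⇒ [5, 6, 3, 8, 18, 4, 17, 15, 10, 16, 11, 14, 19]
18>8: swap(4,6), hi=5 ⇒ [5, 6, 3, 8, 17, 4, 18, 15, 10, 16, 11, 14, 19]
17>8: swap(4,5), hi=4 ⇒ [5, 6, 3, 8, 4, 17, 18, 15, 10, 16, 11, 14, 19]
4<8: swap(3,4), lo=4 mid=5 ⇒ [5, 6, 3, 4, 8, 17, 18, 15, 10, 16, 11, 14, 19]
done. lo=4 hi=4; v=[5, 6, 3, 4, 8, 17, 18, 15, 10, 16, 11, 14, 19]

[5, 6, 3, 4, 8, 17, 18, 15, 10, 16, 11, 14, 19]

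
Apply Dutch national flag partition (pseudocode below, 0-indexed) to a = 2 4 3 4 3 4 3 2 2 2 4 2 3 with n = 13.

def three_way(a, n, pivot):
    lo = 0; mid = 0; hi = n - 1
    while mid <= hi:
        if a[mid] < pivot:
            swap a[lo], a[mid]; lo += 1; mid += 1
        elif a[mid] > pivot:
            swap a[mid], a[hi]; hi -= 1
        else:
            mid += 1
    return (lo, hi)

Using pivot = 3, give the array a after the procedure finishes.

2 2 2 2 2 3 3 3 3 4 4 4 4

lo=0 mid=0 hi=12
2<3: swap(0,0), lo=1 mid=1 ⇒ 2 4 3 4 3 4 3 2 2 2 4 2 3
4>3: swap(1,12), hi=11 ⇒ 2 3 3 4 3 4 3 2 2 2 4 2 4
3=3: mid=2
3=3: mid=3
4>3: swap(3,11), hi=10 ⇒ 2 3 3 2 3 4 3 2 2 2 4 4 4
2<3: swap(1,3), lo=2 mid=4 ⇒ 2 2 3 3 3 4 3 2 2 2 4 4 4
3=3: mid=5
4>3: swap(5,10), hi=9 ⇒ 2 2 3 3 3 4 3 2 2 2 4 4 4
4>3: swap(5,9), hi=8 ⇒ 2 2 3 3 3 2 3 2 2 4 4 4 4
2<3: swap(2,5), lo=3 mid=6 ⇒ 2 2 2 3 3 3 3 2 2 4 4 4 4
3=3: mid=7
2<3: swap(3,7), lo=4 mid=8 ⇒ 2 2 2 2 3 3 3 3 2 4 4 4 4
2<3: swap(4,8), lo=5 mid=9 ⇒ 2 2 2 2 2 3 3 3 3 4 4 4 4
done. lo=5 hi=8; a=2 2 2 2 2 3 3 3 3 4 4 4 4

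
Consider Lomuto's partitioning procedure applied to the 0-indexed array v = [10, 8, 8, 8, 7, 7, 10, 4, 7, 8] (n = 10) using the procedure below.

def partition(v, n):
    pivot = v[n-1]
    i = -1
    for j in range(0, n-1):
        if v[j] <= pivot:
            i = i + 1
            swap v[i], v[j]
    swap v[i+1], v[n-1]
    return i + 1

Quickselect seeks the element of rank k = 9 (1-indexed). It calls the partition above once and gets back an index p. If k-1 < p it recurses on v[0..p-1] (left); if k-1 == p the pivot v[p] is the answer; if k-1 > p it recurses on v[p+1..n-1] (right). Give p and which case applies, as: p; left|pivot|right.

7; right

pivot=8, i=-1
j=0: 10>8, skip
j=1: 8≤8, i=0, swap(0,1) ⇒ [8, 10, 8, 8, 7, 7, 10, 4, 7, 8]
j=2: 8≤8, i=1, swap(1,2) ⇒ [8, 8, 10, 8, 7, 7, 10, 4, 7, 8]
j=3: 8≤8, i=2, swap(2,3) ⇒ [8, 8, 8, 10, 7, 7, 10, 4, 7, 8]
j=4: 7≤8, i=3, swap(3,4) ⇒ [8, 8, 8, 7, 10, 7, 10, 4, 7, 8]
j=5: 7≤8, i=4, swap(4,5) ⇒ [8, 8, 8, 7, 7, 10, 10, 4, 7, 8]
j=6: 10>8, skip
j=7: 4≤8, i=5, swap(5,7) ⇒ [8, 8, 8, 7, 7, 4, 10, 10, 7, 8]
j=8: 7≤8, i=6, swap(6,8) ⇒ [8, 8, 8, 7, 7, 4, 7, 10, 10, 8]
swap(7,9) ⇒ [8, 8, 8, 7, 7, 4, 7, 8, 10, 10]; return 7
p = 7; k-1 = 8 > 7 ⇒ right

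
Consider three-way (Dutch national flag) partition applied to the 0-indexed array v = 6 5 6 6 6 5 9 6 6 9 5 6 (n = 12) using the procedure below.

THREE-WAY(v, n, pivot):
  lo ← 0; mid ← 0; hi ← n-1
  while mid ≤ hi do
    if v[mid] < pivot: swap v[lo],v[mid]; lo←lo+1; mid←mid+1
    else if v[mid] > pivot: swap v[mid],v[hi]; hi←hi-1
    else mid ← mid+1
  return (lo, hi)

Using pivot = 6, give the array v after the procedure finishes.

lo=0 mid=0 hi=11
6=6: mid=1
5<6: swap(0,1), lo=1 mid=2 ⇒ 5 6 6 6 6 5 9 6 6 9 5 6
6=6: mid=3
6=6: mid=4
6=6: mid=5
5<6: swap(1,5), lo=2 mid=6 ⇒ 5 5 6 6 6 6 9 6 6 9 5 6
9>6: swap(6,11), hi=10 ⇒ 5 5 6 6 6 6 6 6 6 9 5 9
6=6: mid=7
6=6: mid=8
6=6: mid=9
9>6: swap(9,10), hi=9 ⇒ 5 5 6 6 6 6 6 6 6 5 9 9
5<6: swap(2,9), lo=3 mid=10 ⇒ 5 5 5 6 6 6 6 6 6 6 9 9
done. lo=3 hi=9; v=5 5 5 6 6 6 6 6 6 6 9 9

5 5 5 6 6 6 6 6 6 6 9 9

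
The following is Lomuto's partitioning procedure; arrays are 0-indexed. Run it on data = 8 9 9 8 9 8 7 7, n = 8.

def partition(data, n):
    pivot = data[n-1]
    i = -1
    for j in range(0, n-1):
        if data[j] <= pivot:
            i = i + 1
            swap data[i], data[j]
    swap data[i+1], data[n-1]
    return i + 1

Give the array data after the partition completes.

7 7 9 8 9 8 8 9

pivot = data[7] = 7; i = -1
j=0: data[0]=8 > 7 → no swap
j=1: data[1]=9 > 7 → no swap
j=2: data[2]=9 > 7 → no swap
j=3: data[3]=8 > 7 → no swap
j=4: data[4]=9 > 7 → no swap
j=5: data[5]=8 > 7 → no swap
j=6: data[6]=7 ≤ 7 → i=0, swap data[0],data[6] → 7 9 9 8 9 8 8 7
final swap data[1],data[7] → 7 7 9 8 9 8 8 9; return 1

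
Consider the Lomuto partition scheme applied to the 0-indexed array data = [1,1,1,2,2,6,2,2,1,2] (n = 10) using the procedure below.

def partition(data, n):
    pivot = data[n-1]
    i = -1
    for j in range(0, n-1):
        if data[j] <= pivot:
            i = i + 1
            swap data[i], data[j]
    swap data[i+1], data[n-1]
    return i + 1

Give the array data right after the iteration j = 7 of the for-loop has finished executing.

pivot=2, i=-1
j=0: 1≤2, i=0, swap(0,0) ⇒ [1,1,1,2,2,6,2,2,1,2]
j=1: 1≤2, i=1, swap(1,1) ⇒ [1,1,1,2,2,6,2,2,1,2]
j=2: 1≤2, i=2, swap(2,2) ⇒ [1,1,1,2,2,6,2,2,1,2]
j=3: 2≤2, i=3, swap(3,3) ⇒ [1,1,1,2,2,6,2,2,1,2]
j=4: 2≤2, i=4, swap(4,4) ⇒ [1,1,1,2,2,6,2,2,1,2]
j=5: 6>2, skip
j=6: 2≤2, i=5, swap(5,6) ⇒ [1,1,1,2,2,2,6,2,1,2]
j=7: 2≤2, i=6, swap(6,7) ⇒ [1,1,1,2,2,2,2,6,1,2]
(after j=7) data = [1,1,1,2,2,2,2,6,1,2]

[1,1,1,2,2,2,2,6,1,2]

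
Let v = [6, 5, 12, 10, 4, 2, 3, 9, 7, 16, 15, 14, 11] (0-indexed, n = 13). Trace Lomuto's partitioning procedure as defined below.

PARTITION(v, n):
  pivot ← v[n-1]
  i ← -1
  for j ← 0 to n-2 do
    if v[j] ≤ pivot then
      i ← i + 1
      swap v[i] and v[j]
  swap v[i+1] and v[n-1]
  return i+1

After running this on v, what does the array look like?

[6, 5, 10, 4, 2, 3, 9, 7, 11, 16, 15, 14, 12]

pivot=11, i=-1
j=0: 6≤11, i=0, swap(0,0) ⇒ [6, 5, 12, 10, 4, 2, 3, 9, 7, 16, 15, 14, 11]
j=1: 5≤11, i=1, swap(1,1) ⇒ [6, 5, 12, 10, 4, 2, 3, 9, 7, 16, 15, 14, 11]
j=2: 12>11, skip
j=3: 10≤11, i=2, swap(2,3) ⇒ [6, 5, 10, 12, 4, 2, 3, 9, 7, 16, 15, 14, 11]
j=4: 4≤11, i=3, swap(3,4) ⇒ [6, 5, 10, 4, 12, 2, 3, 9, 7, 16, 15, 14, 11]
j=5: 2≤11, i=4, swap(4,5) ⇒ [6, 5, 10, 4, 2, 12, 3, 9, 7, 16, 15, 14, 11]
j=6: 3≤11, i=5, swap(5,6) ⇒ [6, 5, 10, 4, 2, 3, 12, 9, 7, 16, 15, 14, 11]
j=7: 9≤11, i=6, swap(6,7) ⇒ [6, 5, 10, 4, 2, 3, 9, 12, 7, 16, 15, 14, 11]
j=8: 7≤11, i=7, swap(7,8) ⇒ [6, 5, 10, 4, 2, 3, 9, 7, 12, 16, 15, 14, 11]
j=9: 16>11, skip
j=10: 15>11, skip
j=11: 14>11, skip
swap(8,12) ⇒ [6, 5, 10, 4, 2, 3, 9, 7, 11, 16, 15, 14, 12]; return 8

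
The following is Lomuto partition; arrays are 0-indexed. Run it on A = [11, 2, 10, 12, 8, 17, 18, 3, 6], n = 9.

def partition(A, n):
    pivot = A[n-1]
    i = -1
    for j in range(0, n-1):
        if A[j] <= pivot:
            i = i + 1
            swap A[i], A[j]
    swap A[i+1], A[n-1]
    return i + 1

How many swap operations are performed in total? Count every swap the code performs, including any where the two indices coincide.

pivot=6, i=-1
j=0: 11>6, skip
j=1: 2≤6, i=0, swap(0,1) ⇒ [2, 11, 10, 12, 8, 17, 18, 3, 6]
j=2: 10>6, skip
j=3: 12>6, skip
j=4: 8>6, skip
j=5: 17>6, skip
j=6: 18>6, skip
j=7: 3≤6, i=1, swap(1,7) ⇒ [2, 3, 10, 12, 8, 17, 18, 11, 6]
swap(2,8) ⇒ [2, 3, 6, 12, 8, 17, 18, 11, 10]; return 2

3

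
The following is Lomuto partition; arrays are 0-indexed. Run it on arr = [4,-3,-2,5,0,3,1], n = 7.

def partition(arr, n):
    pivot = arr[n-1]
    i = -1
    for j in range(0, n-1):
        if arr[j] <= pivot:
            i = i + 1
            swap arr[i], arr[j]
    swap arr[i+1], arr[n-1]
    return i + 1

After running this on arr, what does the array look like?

[-3,-2,0,1,4,3,5]

pivot=1, i=-1
j=0: 4>1, skip
j=1: -3≤1, i=0, swap(0,1) ⇒ [-3,4,-2,5,0,3,1]
j=2: -2≤1, i=1, swap(1,2) ⇒ [-3,-2,4,5,0,3,1]
j=3: 5>1, skip
j=4: 0≤1, i=2, swap(2,4) ⇒ [-3,-2,0,5,4,3,1]
j=5: 3>1, skip
swap(3,6) ⇒ [-3,-2,0,1,4,3,5]; return 3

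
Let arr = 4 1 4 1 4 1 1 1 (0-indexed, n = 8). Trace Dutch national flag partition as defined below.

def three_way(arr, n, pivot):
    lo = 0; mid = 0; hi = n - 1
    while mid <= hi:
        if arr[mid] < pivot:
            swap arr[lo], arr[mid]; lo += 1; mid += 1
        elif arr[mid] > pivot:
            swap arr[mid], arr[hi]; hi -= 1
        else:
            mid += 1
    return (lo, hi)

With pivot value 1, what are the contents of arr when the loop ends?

1 1 1 1 1 4 4 4

lo=0 mid=0 hi=7
4>1: swap(0,7), hi=6 ⇒ 1 1 4 1 4 1 1 4
1=1: mid=1
1=1: mid=2
4>1: swap(2,6), hi=5 ⇒ 1 1 1 1 4 1 4 4
1=1: mid=3
1=1: mid=4
4>1: swap(4,5), hi=4 ⇒ 1 1 1 1 1 4 4 4
1=1: mid=5
done. lo=0 hi=4; arr=1 1 1 1 1 4 4 4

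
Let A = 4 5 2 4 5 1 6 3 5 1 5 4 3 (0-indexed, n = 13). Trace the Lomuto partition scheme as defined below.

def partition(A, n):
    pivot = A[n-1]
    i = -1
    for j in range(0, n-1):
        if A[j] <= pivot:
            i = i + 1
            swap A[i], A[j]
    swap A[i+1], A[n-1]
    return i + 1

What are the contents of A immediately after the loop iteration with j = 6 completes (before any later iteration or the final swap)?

pivot=3, i=-1
j=0: 4>3, skip
j=1: 5>3, skip
j=2: 2≤3, i=0, swap(0,2) ⇒ 2 5 4 4 5 1 6 3 5 1 5 4 3
j=3: 4>3, skip
j=4: 5>3, skip
j=5: 1≤3, i=1, swap(1,5) ⇒ 2 1 4 4 5 5 6 3 5 1 5 4 3
j=6: 6>3, skip
(after j=6) A = 2 1 4 4 5 5 6 3 5 1 5 4 3

2 1 4 4 5 5 6 3 5 1 5 4 3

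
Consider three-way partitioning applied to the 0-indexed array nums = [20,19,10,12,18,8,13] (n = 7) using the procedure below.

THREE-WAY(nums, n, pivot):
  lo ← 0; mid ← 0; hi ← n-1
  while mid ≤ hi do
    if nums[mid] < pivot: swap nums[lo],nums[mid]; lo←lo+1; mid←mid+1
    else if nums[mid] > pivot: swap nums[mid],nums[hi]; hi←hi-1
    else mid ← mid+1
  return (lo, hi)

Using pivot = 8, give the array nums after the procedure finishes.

pivot = 8; lo=0, mid=0, hi=6
nums[mid]=20>8: swap nums[0],nums[6]; hi=5 → [13,19,10,12,18,8,20]
nums[mid]=13>8: swap nums[0],nums[5]; hi=4 → [8,19,10,12,18,13,20]
nums[mid]=8=8: mid=1
nums[mid]=19>8: swap nums[1],nums[4]; hi=3 → [8,18,10,12,19,13,20]
nums[mid]=18>8: swap nums[1],nums[3]; hi=2 → [8,12,10,18,19,13,20]
nums[mid]=12>8: swap nums[1],nums[2]; hi=1 → [8,10,12,18,19,13,20]
nums[mid]=10>8: swap nums[1],nums[1]; hi=0 → [8,10,12,18,19,13,20]
end: lo=0, hi=0; nums = [8,10,12,18,19,13,20]

[8,10,12,18,19,13,20]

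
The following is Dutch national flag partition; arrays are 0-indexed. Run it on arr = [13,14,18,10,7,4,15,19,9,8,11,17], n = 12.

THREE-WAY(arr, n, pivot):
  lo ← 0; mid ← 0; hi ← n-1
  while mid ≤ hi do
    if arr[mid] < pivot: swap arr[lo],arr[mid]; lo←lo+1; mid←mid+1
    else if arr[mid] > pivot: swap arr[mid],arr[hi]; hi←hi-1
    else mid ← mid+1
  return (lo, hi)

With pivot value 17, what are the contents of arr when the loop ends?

[13,14,10,7,4,15,11,9,8,17,19,18]

lo=0 mid=0 hi=11
13<17: swap(0,0), lo=1 mid=1 ⇒ [13,14,18,10,7,4,15,19,9,8,11,17]
14<17: swap(1,1), lo=2 mid=2 ⇒ [13,14,18,10,7,4,15,19,9,8,11,17]
18>17: swap(2,11), hi=10 ⇒ [13,14,17,10,7,4,15,19,9,8,11,18]
17=17: mid=3
10<17: swap(2,3), lo=3 mid=4 ⇒ [13,14,10,17,7,4,15,19,9,8,11,18]
7<17: swap(3,4), lo=4 mid=5 ⇒ [13,14,10,7,17,4,15,19,9,8,11,18]
4<17: swap(4,5), lo=5 mid=6 ⇒ [13,14,10,7,4,17,15,19,9,8,11,18]
15<17: swap(5,6), lo=6 mid=7 ⇒ [13,14,10,7,4,15,17,19,9,8,11,18]
19>17: swap(7,10), hi=9 ⇒ [13,14,10,7,4,15,17,11,9,8,19,18]
11<17: swap(6,7), lo=7 mid=8 ⇒ [13,14,10,7,4,15,11,17,9,8,19,18]
9<17: swap(7,8), lo=8 mid=9 ⇒ [13,14,10,7,4,15,11,9,17,8,19,18]
8<17: swap(8,9), lo=9 mid=10 ⇒ [13,14,10,7,4,15,11,9,8,17,19,18]
done. lo=9 hi=9; arr=[13,14,10,7,4,15,11,9,8,17,19,18]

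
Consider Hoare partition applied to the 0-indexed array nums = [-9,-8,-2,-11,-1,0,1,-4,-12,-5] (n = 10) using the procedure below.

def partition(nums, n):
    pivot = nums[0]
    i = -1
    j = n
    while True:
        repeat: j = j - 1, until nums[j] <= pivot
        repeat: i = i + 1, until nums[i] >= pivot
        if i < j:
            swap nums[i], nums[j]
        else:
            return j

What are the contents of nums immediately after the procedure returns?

pivot = nums[0] = -9; i = -1, j = 10
j→8 (nums[8]=-12≤-9), i→0 (nums[0]=-9≥-9); i<j, swap → [-12,-8,-2,-11,-1,0,1,-4,-9,-5]
j→3 (nums[3]=-11≤-9), i→1 (nums[1]=-8≥-9); i<j, swap → [-12,-11,-2,-8,-1,0,1,-4,-9,-5]
j→1, i→2; i≥j, return j=1. nums = [-12,-11,-2,-8,-1,0,1,-4,-9,-5]

[-12,-11,-2,-8,-1,0,1,-4,-9,-5]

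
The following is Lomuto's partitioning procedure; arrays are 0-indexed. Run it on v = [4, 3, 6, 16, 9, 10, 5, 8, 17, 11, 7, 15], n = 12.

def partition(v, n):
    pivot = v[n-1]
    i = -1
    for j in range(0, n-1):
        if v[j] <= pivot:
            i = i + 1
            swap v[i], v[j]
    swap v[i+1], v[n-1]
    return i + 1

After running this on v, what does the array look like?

pivot = v[11] = 15; i = -1
j=0: v[0]=4 ≤ 15 → i=0, swap v[0],v[0] (no change) → [4, 3, 6, 16, 9, 10, 5, 8, 17, 11, 7, 15]
j=1: v[1]=3 ≤ 15 → i=1, swap v[1],v[1] (no change) → [4, 3, 6, 16, 9, 10, 5, 8, 17, 11, 7, 15]
j=2: v[2]=6 ≤ 15 → i=2, swap v[2],v[2] (no change) → [4, 3, 6, 16, 9, 10, 5, 8, 17, 11, 7, 15]
j=3: v[3]=16 > 15 → no swap
j=4: v[4]=9 ≤ 15 → i=3, swap v[3],v[4] → [4, 3, 6, 9, 16, 10, 5, 8, 17, 11, 7, 15]
j=5: v[5]=10 ≤ 15 → i=4, swap v[4],v[5] → [4, 3, 6, 9, 10, 16, 5, 8, 17, 11, 7, 15]
j=6: v[6]=5 ≤ 15 → i=5, swap v[5],v[6] → [4, 3, 6, 9, 10, 5, 16, 8, 17, 11, 7, 15]
j=7: v[7]=8 ≤ 15 → i=6, swap v[6],v[7] → [4, 3, 6, 9, 10, 5, 8, 16, 17, 11, 7, 15]
j=8: v[8]=17 > 15 → no swap
j=9: v[9]=11 ≤ 15 → i=7, swap v[7],v[9] → [4, 3, 6, 9, 10, 5, 8, 11, 17, 16, 7, 15]
j=10: v[10]=7 ≤ 15 → i=8, swap v[8],v[10] → [4, 3, 6, 9, 10, 5, 8, 11, 7, 16, 17, 15]
final swap v[9],v[11] → [4, 3, 6, 9, 10, 5, 8, 11, 7, 15, 17, 16]; return 9

[4, 3, 6, 9, 10, 5, 8, 11, 7, 15, 17, 16]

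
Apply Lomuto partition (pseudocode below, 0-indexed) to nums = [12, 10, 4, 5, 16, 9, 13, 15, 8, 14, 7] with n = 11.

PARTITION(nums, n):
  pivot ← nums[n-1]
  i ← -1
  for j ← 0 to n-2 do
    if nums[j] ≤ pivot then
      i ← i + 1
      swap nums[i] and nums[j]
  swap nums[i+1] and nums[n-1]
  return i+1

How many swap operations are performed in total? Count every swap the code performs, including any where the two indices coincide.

3

pivot=7, i=-1
j=0: 12>7, skip
j=1: 10>7, skip
j=2: 4≤7, i=0, swap(0,2) ⇒ [4, 10, 12, 5, 16, 9, 13, 15, 8, 14, 7]
j=3: 5≤7, i=1, swap(1,3) ⇒ [4, 5, 12, 10, 16, 9, 13, 15, 8, 14, 7]
j=4: 16>7, skip
j=5: 9>7, skip
j=6: 13>7, skip
j=7: 15>7, skip
j=8: 8>7, skip
j=9: 14>7, skip
swap(2,10) ⇒ [4, 5, 7, 10, 16, 9, 13, 15, 8, 14, 12]; return 2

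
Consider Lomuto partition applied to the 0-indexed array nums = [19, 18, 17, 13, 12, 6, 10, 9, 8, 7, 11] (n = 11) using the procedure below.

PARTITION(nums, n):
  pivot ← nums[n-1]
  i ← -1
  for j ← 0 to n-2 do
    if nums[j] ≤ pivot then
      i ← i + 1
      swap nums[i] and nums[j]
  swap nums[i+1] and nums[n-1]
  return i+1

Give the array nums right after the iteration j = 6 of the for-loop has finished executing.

pivot = nums[10] = 11; i = -1
j=0: nums[0]=19 > 11 → no swap
j=1: nums[1]=18 > 11 → no swap
j=2: nums[2]=17 > 11 → no swap
j=3: nums[3]=13 > 11 → no swap
j=4: nums[4]=12 > 11 → no swap
j=5: nums[5]=6 ≤ 11 → i=0, swap nums[0],nums[5] → [6, 18, 17, 13, 12, 19, 10, 9, 8, 7, 11]
j=6: nums[6]=10 ≤ 11 → i=1, swap nums[1],nums[6] → [6, 10, 17, 13, 12, 19, 18, 9, 8, 7, 11]
(after j=6) nums = [6, 10, 17, 13, 12, 19, 18, 9, 8, 7, 11]

[6, 10, 17, 13, 12, 19, 18, 9, 8, 7, 11]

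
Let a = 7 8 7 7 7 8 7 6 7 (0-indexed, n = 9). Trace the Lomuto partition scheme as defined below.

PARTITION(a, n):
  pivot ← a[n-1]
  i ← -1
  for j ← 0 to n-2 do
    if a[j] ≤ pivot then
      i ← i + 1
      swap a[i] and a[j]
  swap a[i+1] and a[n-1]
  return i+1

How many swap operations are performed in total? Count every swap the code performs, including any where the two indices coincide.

7

pivot=7, i=-1
j=0: 7≤7, i=0, swap(0,0) ⇒ 7 8 7 7 7 8 7 6 7
j=1: 8>7, skip
j=2: 7≤7, i=1, swap(1,2) ⇒ 7 7 8 7 7 8 7 6 7
j=3: 7≤7, i=2, swap(2,3) ⇒ 7 7 7 8 7 8 7 6 7
j=4: 7≤7, i=3, swap(3,4) ⇒ 7 7 7 7 8 8 7 6 7
j=5: 8>7, skip
j=6: 7≤7, i=4, swap(4,6) ⇒ 7 7 7 7 7 8 8 6 7
j=7: 6≤7, i=5, swap(5,7) ⇒ 7 7 7 7 7 6 8 8 7
swap(6,8) ⇒ 7 7 7 7 7 6 7 8 8; return 6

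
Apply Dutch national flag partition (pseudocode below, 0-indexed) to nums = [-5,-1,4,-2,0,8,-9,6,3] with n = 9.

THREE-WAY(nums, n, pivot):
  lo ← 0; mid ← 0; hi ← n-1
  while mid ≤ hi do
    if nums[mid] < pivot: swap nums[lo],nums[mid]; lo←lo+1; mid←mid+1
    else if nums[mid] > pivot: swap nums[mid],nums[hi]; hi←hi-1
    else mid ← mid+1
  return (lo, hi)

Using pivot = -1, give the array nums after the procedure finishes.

lo=0 mid=0 hi=8
-5<-1: swap(0,0), lo=1 mid=1 ⇒ [-5,-1,4,-2,0,8,-9,6,3]
-1=-1: mid=2
4>-1: swap(2,8), hi=7 ⇒ [-5,-1,3,-2,0,8,-9,6,4]
3>-1: swap(2,7), hi=6 ⇒ [-5,-1,6,-2,0,8,-9,3,4]
6>-1: swap(2,6), hi=5 ⇒ [-5,-1,-9,-2,0,8,6,3,4]
-9<-1: swap(1,2), lo=2 mid=3 ⇒ [-5,-9,-1,-2,0,8,6,3,4]
-2<-1: swap(2,3), lo=3 mid=4 ⇒ [-5,-9,-2,-1,0,8,6,3,4]
0>-1: swap(4,5), hi=4 ⇒ [-5,-9,-2,-1,8,0,6,3,4]
8>-1: swap(4,4), hi=3 ⇒ [-5,-9,-2,-1,8,0,6,3,4]
done. lo=3 hi=3; nums=[-5,-9,-2,-1,8,0,6,3,4]

[-5,-9,-2,-1,8,0,6,3,4]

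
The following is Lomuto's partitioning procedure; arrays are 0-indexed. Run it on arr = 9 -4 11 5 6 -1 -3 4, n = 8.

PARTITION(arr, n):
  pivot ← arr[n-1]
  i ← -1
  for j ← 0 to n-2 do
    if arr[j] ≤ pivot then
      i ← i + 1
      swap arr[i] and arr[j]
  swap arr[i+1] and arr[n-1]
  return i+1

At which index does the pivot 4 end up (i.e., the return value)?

3

pivot=4, i=-1
j=0: 9>4, skip
j=1: -4≤4, i=0, swap(0,1) ⇒ -4 9 11 5 6 -1 -3 4
j=2: 11>4, skip
j=3: 5>4, skip
j=4: 6>4, skip
j=5: -1≤4, i=1, swap(1,5) ⇒ -4 -1 11 5 6 9 -3 4
j=6: -3≤4, i=2, swap(2,6) ⇒ -4 -1 -3 5 6 9 11 4
swap(3,7) ⇒ -4 -1 -3 4 6 9 11 5; return 3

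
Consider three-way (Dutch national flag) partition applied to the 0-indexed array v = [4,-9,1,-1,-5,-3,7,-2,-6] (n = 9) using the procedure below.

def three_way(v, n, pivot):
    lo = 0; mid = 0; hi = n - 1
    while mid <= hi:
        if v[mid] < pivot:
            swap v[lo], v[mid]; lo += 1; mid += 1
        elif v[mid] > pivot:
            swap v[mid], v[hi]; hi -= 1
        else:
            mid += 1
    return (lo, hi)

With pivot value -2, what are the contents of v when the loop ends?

[-6,-9,-3,-5,-2,7,-1,1,4]

lo=0 mid=0 hi=8
4>-2: swap(0,8), hi=7 ⇒ [-6,-9,1,-1,-5,-3,7,-2,4]
-6<-2: swap(0,0), lo=1 mid=1 ⇒ [-6,-9,1,-1,-5,-3,7,-2,4]
-9<-2: swap(1,1), lo=2 mid=2 ⇒ [-6,-9,1,-1,-5,-3,7,-2,4]
1>-2: swap(2,7), hi=6 ⇒ [-6,-9,-2,-1,-5,-3,7,1,4]
-2=-2: mid=3
-1>-2: swap(3,6), hi=5 ⇒ [-6,-9,-2,7,-5,-3,-1,1,4]
7>-2: swap(3,5), hi=4 ⇒ [-6,-9,-2,-3,-5,7,-1,1,4]
-3<-2: swap(2,3), lo=3 mid=4 ⇒ [-6,-9,-3,-2,-5,7,-1,1,4]
-5<-2: swap(3,4), lo=4 mid=5 ⇒ [-6,-9,-3,-5,-2,7,-1,1,4]
done. lo=4 hi=4; v=[-6,-9,-3,-5,-2,7,-1,1,4]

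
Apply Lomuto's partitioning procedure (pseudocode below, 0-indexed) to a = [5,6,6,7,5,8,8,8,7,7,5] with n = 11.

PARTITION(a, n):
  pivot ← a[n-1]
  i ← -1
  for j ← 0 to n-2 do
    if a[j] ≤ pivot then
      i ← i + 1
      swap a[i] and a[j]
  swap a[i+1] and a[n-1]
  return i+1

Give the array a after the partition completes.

[5,5,5,7,6,8,8,8,7,7,6]

pivot=5, i=-1
j=0: 5≤5, i=0, swap(0,0) ⇒ [5,6,6,7,5,8,8,8,7,7,5]
j=1: 6>5, skip
j=2: 6>5, skip
j=3: 7>5, skip
j=4: 5≤5, i=1, swap(1,4) ⇒ [5,5,6,7,6,8,8,8,7,7,5]
j=5: 8>5, skip
j=6: 8>5, skip
j=7: 8>5, skip
j=8: 7>5, skip
j=9: 7>5, skip
swap(2,10) ⇒ [5,5,5,7,6,8,8,8,7,7,6]; return 2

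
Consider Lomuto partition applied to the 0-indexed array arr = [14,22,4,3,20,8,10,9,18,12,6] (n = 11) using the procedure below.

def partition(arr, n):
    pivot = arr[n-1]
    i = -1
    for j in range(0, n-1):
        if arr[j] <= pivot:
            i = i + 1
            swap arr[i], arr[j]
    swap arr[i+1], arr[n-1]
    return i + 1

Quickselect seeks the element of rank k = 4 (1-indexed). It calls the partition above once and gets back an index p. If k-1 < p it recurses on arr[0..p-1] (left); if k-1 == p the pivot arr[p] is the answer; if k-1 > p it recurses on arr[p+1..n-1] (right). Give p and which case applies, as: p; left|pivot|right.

2; right

pivot = arr[10] = 6; i = -1
j=0: arr[0]=14 > 6 → no swap
j=1: arr[1]=22 > 6 → no swap
j=2: arr[2]=4 ≤ 6 → i=0, swap arr[0],arr[2] → [4,22,14,3,20,8,10,9,18,12,6]
j=3: arr[3]=3 ≤ 6 → i=1, swap arr[1],arr[3] → [4,3,14,22,20,8,10,9,18,12,6]
j=4: arr[4]=20 > 6 → no swap
j=5: arr[5]=8 > 6 → no swap
j=6: arr[6]=10 > 6 → no swap
j=7: arr[7]=9 > 6 → no swap
j=8: arr[8]=18 > 6 → no swap
j=9: arr[9]=12 > 6 → no swap
final swap arr[2],arr[10] → [4,3,6,22,20,8,10,9,18,12,14]; return 2
p = 2; k-1 = 3 > 2 ⇒ right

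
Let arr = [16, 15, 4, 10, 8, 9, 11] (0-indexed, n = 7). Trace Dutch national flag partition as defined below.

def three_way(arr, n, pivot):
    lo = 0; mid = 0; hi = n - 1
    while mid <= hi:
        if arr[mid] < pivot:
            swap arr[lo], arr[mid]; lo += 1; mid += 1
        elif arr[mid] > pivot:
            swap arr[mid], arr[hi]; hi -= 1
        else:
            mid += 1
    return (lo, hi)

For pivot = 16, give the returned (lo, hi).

pivot = 16; lo=0, mid=0, hi=6
arr[mid]=16=16: mid=1
arr[mid]=15<16: swap arr[0],arr[1]; lo=1,mid=2 → [15, 16, 4, 10, 8, 9, 11]
arr[mid]=4<16: swap arr[1],arr[2]; lo=2,mid=3 → [15, 4, 16, 10, 8, 9, 11]
arr[mid]=10<16: swap arr[2],arr[3]; lo=3,mid=4 → [15, 4, 10, 16, 8, 9, 11]
arr[mid]=8<16: swap arr[3],arr[4]; lo=4,mid=5 → [15, 4, 10, 8, 16, 9, 11]
arr[mid]=9<16: swap arr[4],arr[5]; lo=5,mid=6 → [15, 4, 10, 8, 9, 16, 11]
arr[mid]=11<16: swap arr[5],arr[6]; lo=6,mid=7 → [15, 4, 10, 8, 9, 11, 16]
end: lo=6, hi=6; arr = [15, 4, 10, 8, 9, 11, 16]

(6, 6)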